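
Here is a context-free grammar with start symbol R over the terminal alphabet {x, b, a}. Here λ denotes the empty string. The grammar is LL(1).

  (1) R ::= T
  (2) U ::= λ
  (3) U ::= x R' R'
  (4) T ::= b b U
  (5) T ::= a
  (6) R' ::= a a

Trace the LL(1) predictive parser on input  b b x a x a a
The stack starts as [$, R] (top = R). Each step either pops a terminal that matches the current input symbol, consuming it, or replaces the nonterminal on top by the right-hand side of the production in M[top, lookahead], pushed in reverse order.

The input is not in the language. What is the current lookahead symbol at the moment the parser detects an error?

x

     Stack      Input            Action
  1  $ R        b b x a x a a $  expand R ::= T
  2  $ T        b b x a x a a $  expand T ::= b b U
  3  $ U b b    b b x a x a a $  match b
  4  $ U b      b x a x a a $    match b
  5  $ U        x a x a a $      expand U ::= x R' R'
  6  $ R' R' x  x a x a a $      match x
  7  $ R' R'    a x a a $        expand R' ::= a a
  8  $ R' a a   a x a a $        match a
  9  $ R' a     x a a $          error: top is terminal a but lookahead is x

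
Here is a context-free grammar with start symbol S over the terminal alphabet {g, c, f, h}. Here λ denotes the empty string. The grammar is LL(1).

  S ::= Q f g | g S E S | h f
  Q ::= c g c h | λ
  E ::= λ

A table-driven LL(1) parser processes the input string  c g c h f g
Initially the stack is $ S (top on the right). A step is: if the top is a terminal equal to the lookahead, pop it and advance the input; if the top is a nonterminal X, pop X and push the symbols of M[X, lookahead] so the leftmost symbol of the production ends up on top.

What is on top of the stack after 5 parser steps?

h

step 1: stack=$ S  input=c g c h f g $  — expand S ::= Q f g
step 2: stack=$ g f Q  input=c g c h f g $  — expand Q ::= c g c h
step 3: stack=$ g f h c g c  input=c g c h f g $  — match c
step 4: stack=$ g f h c g  input=g c h f g $  — match g
step 5: stack=$ g f h c  input=c h f g $  — match c
Stack after step 5: $ g f h (top = h).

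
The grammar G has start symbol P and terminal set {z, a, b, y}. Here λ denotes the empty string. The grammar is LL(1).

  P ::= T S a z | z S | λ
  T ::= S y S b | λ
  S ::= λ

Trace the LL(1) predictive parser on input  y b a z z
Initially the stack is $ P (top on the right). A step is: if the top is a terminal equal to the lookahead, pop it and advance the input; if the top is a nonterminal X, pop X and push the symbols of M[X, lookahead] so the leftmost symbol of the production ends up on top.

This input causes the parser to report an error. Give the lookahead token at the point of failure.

z

      Stack            Input        Action
   1  $ P              y b a z z $  expand P ::= T S a z
   2  $ z a S T        y b a z z $  expand T ::= S y S b
   3  $ z a S b S y S  y b a z z $  expand S ::= λ
   4  $ z a S b S y    y b a z z $  match y
   5  $ z a S b S      b a z z $    expand S ::= λ
   6  $ z a S b        b a z z $    match b
   7  $ z a S          a z z $      expand S ::= λ
   8  $ z a            a z z $      match a
   9  $ z              z z $        match z
  10  $                z $          error: stack empty but input remains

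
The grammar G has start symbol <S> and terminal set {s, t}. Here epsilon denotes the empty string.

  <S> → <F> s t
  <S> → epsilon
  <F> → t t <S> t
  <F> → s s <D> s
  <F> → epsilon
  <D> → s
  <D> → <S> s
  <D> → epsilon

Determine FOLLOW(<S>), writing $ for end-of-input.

{$, s, t}

FIRST(<F>) = {epsilon, s, t}
FIRST(<S>) = {epsilon, s, t}  (via <F> s t)
FIRST(<D>) = {epsilon, s, t}  (via <S> s)
FOLLOW(<S>) includes $ since <S> is the start symbol.
FOLLOW(<S>): in <F>→t t <S> t, <S> is followed by t with FIRST {t}; in <D>→<S> s, <S> is followed by s with FIRST {s}. Thus FOLLOW(<S>) = {$, s, t}.
FOLLOW(<F>): in <S>→<F> s t, <F> is followed by s t with FIRST {s}. Thus FOLLOW(<F>) = {s}.
FOLLOW(<D>): in <F>→s s <D> s, <D> is followed by s with FIRST {s}. Thus FOLLOW(<D>) = {s}.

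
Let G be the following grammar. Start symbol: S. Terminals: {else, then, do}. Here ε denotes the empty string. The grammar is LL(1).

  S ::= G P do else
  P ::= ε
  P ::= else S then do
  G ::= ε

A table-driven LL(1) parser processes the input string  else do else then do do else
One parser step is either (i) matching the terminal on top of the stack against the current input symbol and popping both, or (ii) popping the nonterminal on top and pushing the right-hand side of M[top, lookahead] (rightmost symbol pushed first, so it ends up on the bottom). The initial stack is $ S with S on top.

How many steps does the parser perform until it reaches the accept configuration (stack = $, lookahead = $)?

      Stack                          Input                           Action
   1  $ S                            else do else then do do else $  expand S ::= G P do else
   2  $ else do P G                  else do else then do do else $  expand G ::= ε
   3  $ else do P                    else do else then do do else $  expand P ::= else S then do
   4  $ else do do then S else       else do else then do do else $  match else
   5  $ else do do then S            do else then do do else $       expand S ::= G P do else
   6  $ else do do then else do P G  do else then do do else $       expand G ::= ε
   7  $ else do do then else do P    do else then do do else $       expand P ::= ε
   8  $ else do do then else do      do else then do do else $       match do
   9  $ else do do then else         else then do do else $          match else
  10  $ else do do then              then do do else $               match then
  11  $ else do do                   do do else $                    match do
  12  $ else do                      do else $                       match do
  13  $ else                         else $                          match else
Accept reached after 13 steps.

13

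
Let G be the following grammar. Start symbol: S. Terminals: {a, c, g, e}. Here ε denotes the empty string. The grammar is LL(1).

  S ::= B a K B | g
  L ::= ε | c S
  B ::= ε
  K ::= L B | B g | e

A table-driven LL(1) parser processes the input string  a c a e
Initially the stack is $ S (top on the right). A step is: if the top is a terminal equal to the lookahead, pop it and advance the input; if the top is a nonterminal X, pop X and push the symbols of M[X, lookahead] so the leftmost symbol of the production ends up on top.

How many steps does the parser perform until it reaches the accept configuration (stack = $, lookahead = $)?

step 1: stack=$ S  input=a c a e $  — expand S ::= B a K B
step 2: stack=$ B K a B  input=a c a e $  — expand B ::= ε
step 3: stack=$ B K a  input=a c a e $  — match a
step 4: stack=$ B K  input=c a e $  — expand K ::= L B
step 5: stack=$ B B L  input=c a e $  — expand L ::= c S
step 6: stack=$ B B S c  input=c a e $  — match c
step 7: stack=$ B B S  input=a e $  — expand S ::= B a K B
step 8: stack=$ B B B K a B  input=a e $  — expand B ::= ε
step 9: stack=$ B B B K a  input=a e $  — match a
step 10: stack=$ B B B K  input=e $  — expand K ::= e
step 11: stack=$ B B B e  input=e $  — match e
step 12: stack=$ B B B  input=$  — expand B ::= ε
step 13: stack=$ B B  input=$  — expand B ::= ε
step 14: stack=$ B  input=$  — expand B ::= ε
Accept reached after 14 steps.

14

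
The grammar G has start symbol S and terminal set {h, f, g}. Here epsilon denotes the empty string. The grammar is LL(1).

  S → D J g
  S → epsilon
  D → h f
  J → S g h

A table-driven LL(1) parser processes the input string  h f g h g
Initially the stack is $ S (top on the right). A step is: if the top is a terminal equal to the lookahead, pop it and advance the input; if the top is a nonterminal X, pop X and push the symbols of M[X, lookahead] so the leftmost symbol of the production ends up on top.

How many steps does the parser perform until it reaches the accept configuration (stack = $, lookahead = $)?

9

     Stack      Input        Action
  1  $ S        h f g h g $  expand S → D J g
  2  $ g J D    h f g h g $  expand D → h f
  3  $ g J f h  h f g h g $  match h
  4  $ g J f    f g h g $    match f
  5  $ g J      g h g $      expand J → S g h
  6  $ g h g S  g h g $      expand S → epsilon
  7  $ g h g    g h g $      match g
  8  $ g h      h g $        match h
  9  $ g        g $          match g
Accept reached after 9 steps.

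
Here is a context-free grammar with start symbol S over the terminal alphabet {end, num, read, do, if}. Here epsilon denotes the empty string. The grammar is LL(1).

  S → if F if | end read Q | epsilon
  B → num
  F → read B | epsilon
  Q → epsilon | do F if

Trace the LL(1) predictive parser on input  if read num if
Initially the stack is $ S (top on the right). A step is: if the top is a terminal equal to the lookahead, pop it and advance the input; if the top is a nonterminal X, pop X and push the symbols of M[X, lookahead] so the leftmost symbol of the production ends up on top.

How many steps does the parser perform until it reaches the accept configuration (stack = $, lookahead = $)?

step 1: stack=$ S  input=if read num if $  — expand S → if F if
step 2: stack=$ if F if  input=if read num if $  — match if
step 3: stack=$ if F  input=read num if $  — expand F → read B
step 4: stack=$ if B read  input=read num if $  — match read
step 5: stack=$ if B  input=num if $  — expand B → num
step 6: stack=$ if num  input=num if $  — match num
step 7: stack=$ if  input=if $  — match if
Accept reached after 7 steps.

7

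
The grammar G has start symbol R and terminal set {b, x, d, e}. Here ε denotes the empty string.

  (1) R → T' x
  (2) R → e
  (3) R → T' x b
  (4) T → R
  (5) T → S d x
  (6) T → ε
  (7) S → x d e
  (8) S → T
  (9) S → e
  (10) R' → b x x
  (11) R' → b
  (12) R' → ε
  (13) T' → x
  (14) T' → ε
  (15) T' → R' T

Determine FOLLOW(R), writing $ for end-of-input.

{$, d, x}

FIRST(R'): from R'→b x x we get {b}; from R'→b we get {b}; from R'→ε we get {ε}. So FIRST(R') = {ε, b}.
FIRST(R): from R→T' x we get {b, d, e, x}; from R→e we get {e}; from R→T' x b we get {b, d, e, x}. So FIRST(R) = {b, d, e, x}.
FIRST(T): from T→R we get {b, d, e, x}; from T→S d x we get {b, d, e, x}; from T→ε we get {ε}. So FIRST(T) = {ε, b, d, e, x}.
FIRST(S): from S→x d e we get {x}; from S→T we get {ε, b, d, e, x}; from S→e we get {e}. So FIRST(S) = {ε, b, d, e, x}.
FIRST(T'): from T'→x we get {x}; from T'→ε we get {ε}; from T'→R' T we get {ε, b, d, e, x}. So FIRST(T') = {ε, b, d, e, x}.
FOLLOW(R) includes $ since R is the start symbol.
FOLLOW(S): in T→S d x, S is followed by d x with FIRST {d}. Thus FOLLOW(S) = {d}.
FOLLOW(T'): in R→T' x, T' is followed by x with FIRST {x}; in R→T' x b, T' is followed by x b with FIRST {x}. Thus FOLLOW(T') = {x}.
FOLLOW(T): in S→T, the suffix after T is empty, so FOLLOW(T) ⊇ FOLLOW(S) = {d}; in T'→R' T, the suffix after T is empty, so FOLLOW(T) ⊇ FOLLOW(T') = {x}. Thus FOLLOW(T) = {d, x}.
FOLLOW(R): in T→R, the suffix after R is empty, so FOLLOW(R) ⊇ FOLLOW(T) = {d, x}. Thus FOLLOW(R) = {$, d, x}.
FOLLOW(R'): in T'→R' T, R' is followed by T with FIRST {ε, b, d, e, x}; in T'→R' T, the suffix after R' is nullable, so FOLLOW(R') ⊇ FOLLOW(T') = {x}. Thus FOLLOW(R') = {b, d, e, x}.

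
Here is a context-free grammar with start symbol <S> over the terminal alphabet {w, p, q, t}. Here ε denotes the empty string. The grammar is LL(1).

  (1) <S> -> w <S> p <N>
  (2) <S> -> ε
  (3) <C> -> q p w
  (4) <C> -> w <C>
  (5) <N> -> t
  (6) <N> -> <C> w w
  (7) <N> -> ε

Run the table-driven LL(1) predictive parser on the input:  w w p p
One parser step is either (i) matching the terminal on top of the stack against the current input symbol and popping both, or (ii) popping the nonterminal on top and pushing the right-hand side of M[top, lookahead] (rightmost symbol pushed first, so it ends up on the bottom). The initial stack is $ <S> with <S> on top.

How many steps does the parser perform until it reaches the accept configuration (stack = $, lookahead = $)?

9

     Stack                Input      Action
  1  $ <S>                w w p p $  expand <S> -> w <S> p <N>
  2  $ <N> p <S> w        w w p p $  match w
  3  $ <N> p <S>          w p p $    expand <S> -> w <S> p <N>
  4  $ <N> p <N> p <S> w  w p p $    match w
  5  $ <N> p <N> p <S>    p p $      expand <S> -> ε
  6  $ <N> p <N> p        p p $      match p
  7  $ <N> p <N>          p $        expand <N> -> ε
  8  $ <N> p              p $        match p
  9  $ <N>                $          expand <N> -> ε
Accept reached after 9 steps.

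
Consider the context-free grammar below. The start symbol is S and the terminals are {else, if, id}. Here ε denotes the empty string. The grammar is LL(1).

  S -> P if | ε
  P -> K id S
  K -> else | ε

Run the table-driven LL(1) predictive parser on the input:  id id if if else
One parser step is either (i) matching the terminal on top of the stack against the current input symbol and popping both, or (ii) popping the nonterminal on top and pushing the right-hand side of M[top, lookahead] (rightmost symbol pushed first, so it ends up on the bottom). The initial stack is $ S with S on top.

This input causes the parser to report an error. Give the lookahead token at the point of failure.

else

step 1: stack=$ S  input=id id if if else $  — expand S -> P if
step 2: stack=$ if P  input=id id if if else $  — expand P -> K id S
step 3: stack=$ if S id K  input=id id if if else $  — expand K -> ε
step 4: stack=$ if S id  input=id id if if else $  — match id
step 5: stack=$ if S  input=id if if else $  — expand S -> P if
step 6: stack=$ if if P  input=id if if else $  — expand P -> K id S
step 7: stack=$ if if S id K  input=id if if else $  — expand K -> ε
step 8: stack=$ if if S id  input=id if if else $  — match id
step 9: stack=$ if if S  input=if if else $  — expand S -> ε
step 10: stack=$ if if  input=if if else $  — match if
step 11: stack=$ if  input=if else $  — match if
step 12: stack=$  input=else $  — error: stack empty but input remains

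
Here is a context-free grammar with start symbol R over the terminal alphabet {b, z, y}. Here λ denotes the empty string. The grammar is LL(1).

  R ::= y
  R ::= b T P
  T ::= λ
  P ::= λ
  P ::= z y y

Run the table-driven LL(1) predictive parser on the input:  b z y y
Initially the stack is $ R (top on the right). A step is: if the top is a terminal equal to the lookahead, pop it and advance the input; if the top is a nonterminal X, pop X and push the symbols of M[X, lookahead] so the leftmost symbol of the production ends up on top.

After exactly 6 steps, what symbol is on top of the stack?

y

     Stack    Input      Action
  1  $ R      b z y y $  expand R ::= b T P
  2  $ P T b  b z y y $  match b
  3  $ P T    z y y $    expand T ::= λ
  4  $ P      z y y $    expand P ::= z y y
  5  $ y y z  z y y $    match z
  6  $ y y    y y $      match y
Stack after step 6: $ y (top = y).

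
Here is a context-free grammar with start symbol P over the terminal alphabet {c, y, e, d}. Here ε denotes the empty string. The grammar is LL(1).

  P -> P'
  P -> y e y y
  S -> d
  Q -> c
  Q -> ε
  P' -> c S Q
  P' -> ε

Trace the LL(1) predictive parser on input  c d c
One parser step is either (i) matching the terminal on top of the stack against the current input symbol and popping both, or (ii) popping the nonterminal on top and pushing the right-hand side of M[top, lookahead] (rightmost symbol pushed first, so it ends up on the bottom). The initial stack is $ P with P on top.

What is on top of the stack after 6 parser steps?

     Stack    Input    Action
  1  $ P      c d c $  expand P -> P'
  2  $ P'     c d c $  expand P' -> c S Q
  3  $ Q S c  c d c $  match c
  4  $ Q S    d c $    expand S -> d
  5  $ Q d    d c $    match d
  6  $ Q      c $      expand Q -> c
Stack after step 6: $ c (top = c).

c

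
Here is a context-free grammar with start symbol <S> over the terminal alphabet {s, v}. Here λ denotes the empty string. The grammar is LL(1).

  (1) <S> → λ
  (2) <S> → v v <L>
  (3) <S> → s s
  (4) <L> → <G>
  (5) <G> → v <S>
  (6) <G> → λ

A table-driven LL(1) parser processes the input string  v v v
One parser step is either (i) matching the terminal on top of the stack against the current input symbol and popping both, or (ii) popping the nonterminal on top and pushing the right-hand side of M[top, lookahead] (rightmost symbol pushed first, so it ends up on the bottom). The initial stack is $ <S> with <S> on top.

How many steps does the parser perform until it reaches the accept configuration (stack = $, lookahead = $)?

step 1: stack=$ <S>  input=v v v $  — expand <S> → v v <L>
step 2: stack=$ <L> v v  input=v v v $  — match v
step 3: stack=$ <L> v  input=v v $  — match v
step 4: stack=$ <L>  input=v $  — expand <L> → <G>
step 5: stack=$ <G>  input=v $  — expand <G> → v <S>
step 6: stack=$ <S> v  input=v $  — match v
step 7: stack=$ <S>  input=$  — expand <S> → λ
Accept reached after 7 steps.

7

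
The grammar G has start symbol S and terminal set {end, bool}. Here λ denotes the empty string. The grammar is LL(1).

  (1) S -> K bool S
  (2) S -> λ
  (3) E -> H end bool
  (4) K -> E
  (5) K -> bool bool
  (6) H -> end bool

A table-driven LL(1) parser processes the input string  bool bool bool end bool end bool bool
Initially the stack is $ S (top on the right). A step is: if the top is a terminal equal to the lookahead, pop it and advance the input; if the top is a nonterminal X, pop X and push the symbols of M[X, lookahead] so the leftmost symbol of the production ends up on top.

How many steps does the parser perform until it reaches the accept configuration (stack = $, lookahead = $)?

15

      Stack                       Input                                    Action
   1  $ S                         bool bool bool end bool end bool bool $  expand S -> K bool S
   2  $ S bool K                  bool bool bool end bool end bool bool $  expand K -> bool bool
   3  $ S bool bool bool          bool bool bool end bool end bool bool $  match bool
   4  $ S bool bool               bool bool end bool end bool bool $       match bool
   5  $ S bool                    bool end bool end bool bool $            match bool
   6  $ S                         end bool end bool bool $                 expand S -> K bool S
   7  $ S bool K                  end bool end bool bool $                 expand K -> E
   8  $ S bool E                  end bool end bool bool $                 expand E -> H end bool
   9  $ S bool bool end H         end bool end bool bool $                 expand H -> end bool
  10  $ S bool bool end bool end  end bool end bool bool $                 match end
  11  $ S bool bool end bool      bool end bool bool $                     match bool
  12  $ S bool bool end           end bool bool $                          match end
  13  $ S bool bool               bool bool $                              match bool
  14  $ S bool                    bool $                                   match bool
  15  $ S                         $                                        expand S -> λ
Accept reached after 15 steps.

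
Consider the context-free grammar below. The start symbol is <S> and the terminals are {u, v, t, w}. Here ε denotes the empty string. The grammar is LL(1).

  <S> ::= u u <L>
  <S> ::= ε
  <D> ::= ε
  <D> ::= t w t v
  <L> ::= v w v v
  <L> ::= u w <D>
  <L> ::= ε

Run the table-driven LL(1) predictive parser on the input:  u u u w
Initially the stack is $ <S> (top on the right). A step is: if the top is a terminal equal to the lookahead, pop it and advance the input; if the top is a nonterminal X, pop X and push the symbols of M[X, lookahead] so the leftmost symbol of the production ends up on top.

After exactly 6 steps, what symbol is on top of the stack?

<D>

     Stack      Input      Action
  1  $ <S>      u u u w $  expand <S> ::= u u <L>
  2  $ <L> u u  u u u w $  match u
  3  $ <L> u    u u w $    match u
  4  $ <L>      u w $      expand <L> ::= u w <D>
  5  $ <D> w u  u w $      match u
  6  $ <D> w    w $        match w
Stack after step 6: $ <D> (top = <D>).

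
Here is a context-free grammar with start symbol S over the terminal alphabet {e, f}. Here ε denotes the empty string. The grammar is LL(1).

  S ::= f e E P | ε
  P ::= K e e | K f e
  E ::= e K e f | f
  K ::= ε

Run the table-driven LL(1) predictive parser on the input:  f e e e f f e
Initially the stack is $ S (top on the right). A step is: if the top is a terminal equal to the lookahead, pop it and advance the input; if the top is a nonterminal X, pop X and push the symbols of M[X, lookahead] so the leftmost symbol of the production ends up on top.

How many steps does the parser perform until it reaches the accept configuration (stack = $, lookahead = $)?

12

step 1: stack=$ S  input=f e e e f f e $  — expand S ::= f e E P
step 2: stack=$ P E e f  input=f e e e f f e $  — match f
step 3: stack=$ P E e  input=e e e f f e $  — match e
step 4: stack=$ P E  input=e e f f e $  — expand E ::= e K e f
step 5: stack=$ P f e K e  input=e e f f e $  — match e
step 6: stack=$ P f e K  input=e f f e $  — expand K ::= ε
step 7: stack=$ P f e  input=e f f e $  — match e
step 8: stack=$ P f  input=f f e $  — match f
step 9: stack=$ P  input=f e $  — expand P ::= K f e
step 10: stack=$ e f K  input=f e $  — expand K ::= ε
step 11: stack=$ e f  input=f e $  — match f
step 12: stack=$ e  input=e $  — match e
Accept reached after 12 steps.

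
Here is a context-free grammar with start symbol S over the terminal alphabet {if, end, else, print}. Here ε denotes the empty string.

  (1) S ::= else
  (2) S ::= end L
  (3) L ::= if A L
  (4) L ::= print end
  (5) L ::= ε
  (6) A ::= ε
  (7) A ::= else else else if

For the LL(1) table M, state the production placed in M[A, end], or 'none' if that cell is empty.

FIRST(S) = {else, end}
FIRST(L) = {ε, if, print}
FIRST(A) = {ε, else}
FOLLOW(S) includes $ since S is the start symbol.
FOLLOW(L): in S::=end L, the suffix after L is empty, so FOLLOW(L) ⊇ FOLLOW(S) = {$}; in L::=if A L, the suffix after L is empty (adds nothing new). Thus FOLLOW(L) = {$}.
FOLLOW(A): in L::=if A L, A is followed by L with FIRST {ε, if, print}; in L::=if A L, the suffix after A is nullable, so FOLLOW(A) ⊇ FOLLOW(L) = {$}. Thus FOLLOW(A) = {$, if, print}.
For A ::= ε: FIRST(ε) = {ε}, so it goes in M[A, t] for t ∈ {}; since ε ∈ FIRST, also for every t ∈ FOLLOW(A) = {$, if, print}.
For A ::= else else else if: FIRST(else else else if) = {else}, so it goes in M[A, t] for t ∈ {else}.
None of these place a production in M[A, end].

none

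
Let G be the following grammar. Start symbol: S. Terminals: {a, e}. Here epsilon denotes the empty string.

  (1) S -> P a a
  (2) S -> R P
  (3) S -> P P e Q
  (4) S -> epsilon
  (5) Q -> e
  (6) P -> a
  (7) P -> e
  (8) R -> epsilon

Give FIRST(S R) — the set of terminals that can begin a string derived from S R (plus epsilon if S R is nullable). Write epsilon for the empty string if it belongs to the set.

{epsilon, a, e}

FIRST(Q) = {e}
FIRST(P) = {a, e}
FIRST(R) = {epsilon}
FIRST(S) = {epsilon, a, e}  (via P a a, R P, P P e Q)
FIRST(S R): take FIRST of each symbol in turn, carrying on past any symbol whose FIRST contains epsilon; result {epsilon, a, e}.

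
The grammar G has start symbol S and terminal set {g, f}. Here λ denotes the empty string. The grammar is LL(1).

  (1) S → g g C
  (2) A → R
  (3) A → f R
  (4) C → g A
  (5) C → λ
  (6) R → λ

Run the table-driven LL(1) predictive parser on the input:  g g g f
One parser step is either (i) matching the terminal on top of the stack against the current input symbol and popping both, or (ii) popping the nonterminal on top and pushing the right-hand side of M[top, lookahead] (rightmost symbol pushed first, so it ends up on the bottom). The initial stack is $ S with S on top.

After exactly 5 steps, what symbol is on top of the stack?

     Stack    Input      Action
  1  $ S      g g g f $  expand S → g g C
  2  $ C g g  g g g f $  match g
  3  $ C g    g g f $    match g
  4  $ C      g f $      expand C → g A
  5  $ A g    g f $      match g
Stack after step 5: $ A (top = A).

A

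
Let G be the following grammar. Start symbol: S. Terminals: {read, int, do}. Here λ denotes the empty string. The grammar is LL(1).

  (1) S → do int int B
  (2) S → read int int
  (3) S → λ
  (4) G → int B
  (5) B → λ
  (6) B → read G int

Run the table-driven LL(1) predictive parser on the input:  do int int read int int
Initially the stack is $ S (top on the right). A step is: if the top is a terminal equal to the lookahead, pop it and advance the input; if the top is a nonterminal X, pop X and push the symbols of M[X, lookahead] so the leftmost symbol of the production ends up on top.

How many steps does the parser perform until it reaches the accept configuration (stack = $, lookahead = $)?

      Stack           Input                      Action
   1  $ S             do int int read int int $  expand S → do int int B
   2  $ B int int do  do int int read int int $  match do
   3  $ B int int     int int read int int $     match int
   4  $ B int         int read int int $         match int
   5  $ B             read int int $             expand B → read G int
   6  $ int G read    read int int $             match read
   7  $ int G         int int $                  expand G → int B
   8  $ int B int     int int $                  match int
   9  $ int B         int $                      expand B → λ
  10  $ int           int $                      match int
Accept reached after 10 steps.

10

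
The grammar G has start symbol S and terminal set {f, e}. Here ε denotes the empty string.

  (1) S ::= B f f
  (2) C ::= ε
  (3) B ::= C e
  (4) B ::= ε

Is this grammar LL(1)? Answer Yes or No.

Yes

FIRST(S) = {e, f}
FIRST(C) = {ε}
FIRST(B) = {ε, e}
FOLLOW(S) = {$}
FOLLOW(C) = {e}
FOLLOW(B) = {f}
Each cell of M receives at most one production.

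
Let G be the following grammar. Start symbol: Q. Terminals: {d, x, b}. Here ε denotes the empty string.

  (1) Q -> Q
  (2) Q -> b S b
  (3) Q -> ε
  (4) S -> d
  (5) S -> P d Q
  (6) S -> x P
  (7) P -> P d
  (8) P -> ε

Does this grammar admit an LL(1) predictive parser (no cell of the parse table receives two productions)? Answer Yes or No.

FIRST(Q) = {ε, b}
FIRST(S) = {d, x}
FIRST(P) = {ε, d}
FOLLOW(Q) = {$, b}
FOLLOW(S) = {b}
FOLLOW(P) = {b, d}
Cell M[P, d] receives both P -> P d and P -> ε — the grammar is not LL(1).

No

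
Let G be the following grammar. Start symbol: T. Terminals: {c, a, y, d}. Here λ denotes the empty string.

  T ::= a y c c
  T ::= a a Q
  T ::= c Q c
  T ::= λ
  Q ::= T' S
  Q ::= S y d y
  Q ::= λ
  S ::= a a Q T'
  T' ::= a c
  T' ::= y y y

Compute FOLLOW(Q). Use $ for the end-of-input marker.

FIRST(T) = {λ, a, c}
FIRST(S) = {a}
FIRST(T') = {a, y}
FIRST(Q) = {λ, a, y}  (via T' S, S y d y)
FOLLOW(T) includes $ since T is the start symbol.
FOLLOW(T): T appears on no right-hand side. Thus FOLLOW(T) = {$}.
FOLLOW(Q): in T::=a a Q, the suffix after Q is empty, so FOLLOW(Q) ⊇ FOLLOW(T) = {$}; in T::=c Q c, Q is followed by c with FIRST {c}; in S::=a a Q T', Q is followed by T' with FIRST {a, y}. Thus FOLLOW(Q) = {$, a, c, y}.
FOLLOW(S): in Q::=T' S, the suffix after S is empty, so FOLLOW(S) ⊇ FOLLOW(Q) = {$, a, c, y}; in Q::=S y d y, S is followed by y d y with FIRST {y}. Thus FOLLOW(S) = {$, a, c, y}.
FOLLOW(T'): in Q::=T' S, T' is followed by S with FIRST {a}; in S::=a a Q T', the suffix after T' is empty, so FOLLOW(T') ⊇ FOLLOW(S) = {$, a, c, y}. Thus FOLLOW(T') = {$, a, c, y}.

{$, a, c, y}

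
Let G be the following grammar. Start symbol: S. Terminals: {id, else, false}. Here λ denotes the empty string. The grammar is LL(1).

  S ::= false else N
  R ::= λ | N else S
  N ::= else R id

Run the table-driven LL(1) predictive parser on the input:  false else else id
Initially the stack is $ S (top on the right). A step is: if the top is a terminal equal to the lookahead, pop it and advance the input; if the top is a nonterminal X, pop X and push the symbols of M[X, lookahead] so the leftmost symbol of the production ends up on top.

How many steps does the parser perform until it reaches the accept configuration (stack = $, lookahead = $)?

7

     Stack           Input                 Action
  1  $ S             false else else id $  expand S ::= false else N
  2  $ N else false  false else else id $  match false
  3  $ N else        else else id $        match else
  4  $ N             else id $             expand N ::= else R id
  5  $ id R else     else id $             match else
  6  $ id R          id $                  expand R ::= λ
  7  $ id            id $                  match id
Accept reached after 7 steps.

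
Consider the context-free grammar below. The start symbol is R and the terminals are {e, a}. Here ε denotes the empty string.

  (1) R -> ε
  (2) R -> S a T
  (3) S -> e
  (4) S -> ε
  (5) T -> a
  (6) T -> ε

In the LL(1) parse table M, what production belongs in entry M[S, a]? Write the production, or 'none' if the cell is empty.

FIRST(S) = {ε, e}
FIRST(T) = {ε, a}
FIRST(R) = {ε, a, e}  (via S a T)
FOLLOW(R) includes $ since R is the start symbol.
FOLLOW(S): in R->S a T, S is followed by a T with FIRST {a}. Thus FOLLOW(S) = {a}.
For S -> e: FIRST(e) = {e}, so it goes in M[S, t] for t ∈ {e}.
For S -> ε: FIRST(ε) = {ε}, so it goes in M[S, t] for t ∈ {}; since ε ∈ FIRST, also for every t ∈ FOLLOW(S) = {a}.

S -> ε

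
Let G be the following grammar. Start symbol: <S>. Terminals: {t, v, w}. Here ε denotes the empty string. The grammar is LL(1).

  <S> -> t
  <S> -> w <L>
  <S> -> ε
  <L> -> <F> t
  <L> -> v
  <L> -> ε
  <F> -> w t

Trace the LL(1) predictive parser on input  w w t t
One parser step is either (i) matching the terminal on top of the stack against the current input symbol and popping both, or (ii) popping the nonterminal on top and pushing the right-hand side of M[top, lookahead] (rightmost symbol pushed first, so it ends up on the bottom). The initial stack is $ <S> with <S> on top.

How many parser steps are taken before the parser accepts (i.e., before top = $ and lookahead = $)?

7

     Stack    Input      Action
  1  $ <S>    w w t t $  expand <S> -> w <L>
  2  $ <L> w  w w t t $  match w
  3  $ <L>    w t t $    expand <L> -> <F> t
  4  $ t <F>  w t t $    expand <F> -> w t
  5  $ t t w  w t t $    match w
  6  $ t t    t t $      match t
  7  $ t      t $        match t
Accept reached after 7 steps.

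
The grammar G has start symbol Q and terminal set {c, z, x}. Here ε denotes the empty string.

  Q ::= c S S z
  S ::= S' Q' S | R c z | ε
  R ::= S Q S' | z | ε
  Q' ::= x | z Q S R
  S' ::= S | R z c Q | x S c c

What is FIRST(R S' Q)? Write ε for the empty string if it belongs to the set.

{c, x, z}

FIRST(Q): from Q::=c S S z we get {c}. So FIRST(Q) = {c}.
FIRST(Q'): from Q'::=x we get {x}; from Q'::=z Q S R we get {z}. So FIRST(Q') = {x, z}.
FIRST(S): from S::=S' Q' S we get {c, x, z}; from S::=R c z we get {c, x, z}; from S::=ε we get {ε}. So FIRST(S) = {ε, c, x, z}.
FIRST(R): from R::=S Q S' we get {c, x, z}; from R::=z we get {z}; from R::=ε we get {ε}. So FIRST(R) = {ε, c, x, z}.
FIRST(S'): from S'::=S we get {ε, c, x, z}; from S'::=R z c Q we get {c, x, z}; from S'::=x S c c we get {x}. So FIRST(S') = {ε, c, x, z}.
FIRST(R S' Q): take FIRST of each symbol in turn, carrying on past any symbol whose FIRST contains ε; result {c, x, z}.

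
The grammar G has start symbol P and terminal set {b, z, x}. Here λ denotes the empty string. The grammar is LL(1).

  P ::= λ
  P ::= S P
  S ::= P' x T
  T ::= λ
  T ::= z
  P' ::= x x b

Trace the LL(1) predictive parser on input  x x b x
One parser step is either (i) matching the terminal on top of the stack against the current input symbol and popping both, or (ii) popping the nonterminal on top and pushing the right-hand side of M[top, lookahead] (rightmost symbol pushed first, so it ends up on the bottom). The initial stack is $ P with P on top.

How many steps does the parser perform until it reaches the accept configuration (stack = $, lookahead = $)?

step 1: stack=$ P  input=x x b x $  — expand P ::= S P
step 2: stack=$ P S  input=x x b x $  — expand S ::= P' x T
step 3: stack=$ P T x P'  input=x x b x $  — expand P' ::= x x b
step 4: stack=$ P T x b x x  input=x x b x $  — match x
step 5: stack=$ P T x b x  input=x b x $  — match x
step 6: stack=$ P T x b  input=b x $  — match b
step 7: stack=$ P T x  input=x $  — match x
step 8: stack=$ P T  input=$  — expand T ::= λ
step 9: stack=$ P  input=$  — expand P ::= λ
Accept reached after 9 steps.

9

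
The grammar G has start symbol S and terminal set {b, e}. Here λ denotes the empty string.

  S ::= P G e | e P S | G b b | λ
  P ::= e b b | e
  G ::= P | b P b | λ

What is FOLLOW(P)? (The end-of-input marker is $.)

FIRST(P): from P::=e b b we get {e}; from P::=e we get {e}. So FIRST(P) = {e}.
FIRST(G): from G::=P we get {e}; from G::=b P b we get {b}; from G::=λ we get {λ}. So FIRST(G) = {λ, b, e}.
FIRST(S): from S::=P G e we get {e}; from S::=e P S we get {e}; from S::=G b b we get {b, e}; from S::=λ we get {λ}. So FIRST(S) = {λ, b, e}.
FOLLOW(S) includes $ since S is the start symbol.
FOLLOW(S): in S::=e P S, the suffix after S is empty (adds nothing new). Thus FOLLOW(S) = {$}.
FOLLOW(G): in S::=P G e, G is followed by e with FIRST {e}; in S::=G b b, G is followed by b b with FIRST {b}. Thus FOLLOW(G) = {b, e}.
FOLLOW(P): in S::=P G e, P is followed by G e with FIRST {b, e}; in S::=e P S, P is followed by S with FIRST {λ, b, e}; in S::=e P S, the suffix after P is nullable, so FOLLOW(P) ⊇ FOLLOW(S) = {$}; in G::=P, the suffix after P is empty, so FOLLOW(P) ⊇ FOLLOW(G) = {b, e}; in G::=b P b, P is followed by b with FIRST {b}. Thus FOLLOW(P) = {$, b, e}.

{$, b, e}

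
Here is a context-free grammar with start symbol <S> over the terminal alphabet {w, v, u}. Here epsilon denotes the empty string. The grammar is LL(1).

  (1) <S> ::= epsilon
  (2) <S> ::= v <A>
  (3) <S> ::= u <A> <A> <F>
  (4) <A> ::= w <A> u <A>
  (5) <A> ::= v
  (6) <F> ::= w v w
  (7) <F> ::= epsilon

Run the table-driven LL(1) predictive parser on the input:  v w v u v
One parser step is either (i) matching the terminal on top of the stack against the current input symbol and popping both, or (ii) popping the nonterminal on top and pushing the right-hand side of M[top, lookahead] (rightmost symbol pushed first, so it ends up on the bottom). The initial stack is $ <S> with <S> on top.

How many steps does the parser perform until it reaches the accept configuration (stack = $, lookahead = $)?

9

     Stack          Input        Action
  1  $ <S>          v w v u v $  expand <S> ::= v <A>
  2  $ <A> v        v w v u v $  match v
  3  $ <A>          w v u v $    expand <A> ::= w <A> u <A>
  4  $ <A> u <A> w  w v u v $    match w
  5  $ <A> u <A>    v u v $      expand <A> ::= v
  6  $ <A> u v      v u v $      match v
  7  $ <A> u        u v $        match u
  8  $ <A>          v $          expand <A> ::= v
  9  $ v            v $          match v
Accept reached after 9 steps.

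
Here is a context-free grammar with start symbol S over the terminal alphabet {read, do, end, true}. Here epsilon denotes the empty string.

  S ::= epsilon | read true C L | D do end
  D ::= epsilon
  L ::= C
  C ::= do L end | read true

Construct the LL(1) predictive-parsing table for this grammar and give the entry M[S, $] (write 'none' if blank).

FIRST(D): from D::=epsilon we get {epsilon}. So FIRST(D) = {epsilon}.
FIRST(C): from C::=do L end we get {do}; from C::=read true we get {read}. So FIRST(C) = {do, read}.
FIRST(S): from S::=epsilon we get {epsilon}; from S::=read true C L we get {read}; from S::=D do end we get {do}. So FIRST(S) = {epsilon, do, read}.
FIRST(L): from L::=C we get {do, read}. So FIRST(L) = {do, read}.
FOLLOW(S) includes $ since S is the start symbol.
FOLLOW(S): S appears on no right-hand side. Thus FOLLOW(S) = {$}.
For S ::= epsilon: FIRST(epsilon) = {epsilon}, so it goes in M[S, t] for t ∈ {}; since epsilon ∈ FIRST, also for every t ∈ FOLLOW(S) = {$}.
For S ::= read true C L: FIRST(read true C L) = {read}, so it goes in M[S, t] for t ∈ {read}.
For S ::= D do end: FIRST(D do end) = {do}, so it goes in M[S, t] for t ∈ {do}.

S ::= epsilon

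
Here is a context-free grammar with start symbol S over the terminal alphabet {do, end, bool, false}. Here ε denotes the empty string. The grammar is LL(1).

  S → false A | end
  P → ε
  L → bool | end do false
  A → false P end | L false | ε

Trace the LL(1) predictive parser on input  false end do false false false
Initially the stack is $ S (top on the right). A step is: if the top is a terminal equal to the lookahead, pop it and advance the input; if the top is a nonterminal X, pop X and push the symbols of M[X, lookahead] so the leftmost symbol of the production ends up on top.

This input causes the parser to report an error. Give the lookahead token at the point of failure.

     Stack                 Input                             Action
  1  $ S                   false end do false false false $  expand S → false A
  2  $ A false             false end do false false false $  match false
  3  $ A                   end do false false false $        expand A → L false
  4  $ false L             end do false false false $        expand L → end do false
  5  $ false false do end  end do false false false $        match end
  6  $ false false do      do false false false $            match do
  7  $ false false         false false false $               match false
  8  $ false               false false $                     match false
  9  $                     false $                           error: stack empty but input remains

false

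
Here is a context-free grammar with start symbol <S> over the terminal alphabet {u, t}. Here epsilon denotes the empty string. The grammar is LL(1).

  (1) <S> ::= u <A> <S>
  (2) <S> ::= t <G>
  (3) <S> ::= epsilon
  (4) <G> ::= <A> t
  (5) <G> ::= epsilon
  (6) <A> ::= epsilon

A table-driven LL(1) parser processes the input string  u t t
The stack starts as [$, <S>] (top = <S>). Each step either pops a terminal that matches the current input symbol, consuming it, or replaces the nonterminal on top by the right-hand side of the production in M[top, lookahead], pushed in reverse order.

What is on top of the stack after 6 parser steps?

step 1: stack=$ <S>  input=u t t $  — expand <S> ::= u <A> <S>
step 2: stack=$ <S> <A> u  input=u t t $  — match u
step 3: stack=$ <S> <A>  input=t t $  — expand <A> ::= epsilon
step 4: stack=$ <S>  input=t t $  — expand <S> ::= t <G>
step 5: stack=$ <G> t  input=t t $  — match t
step 6: stack=$ <G>  input=t $  — expand <G> ::= <A> t
Stack after step 6: $ t <A> (top = <A>).

<A>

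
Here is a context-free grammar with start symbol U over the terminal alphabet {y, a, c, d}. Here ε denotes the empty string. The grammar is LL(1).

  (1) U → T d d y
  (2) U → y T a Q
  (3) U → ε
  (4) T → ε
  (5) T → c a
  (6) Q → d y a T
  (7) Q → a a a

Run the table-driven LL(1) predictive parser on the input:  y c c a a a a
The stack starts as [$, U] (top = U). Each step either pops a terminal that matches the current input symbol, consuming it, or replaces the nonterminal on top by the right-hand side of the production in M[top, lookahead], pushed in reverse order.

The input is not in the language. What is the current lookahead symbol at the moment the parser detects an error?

     Stack      Input            Action
  1  $ U        y c c a a a a $  expand U → y T a Q
  2  $ Q a T y  y c c a a a a $  match y
  3  $ Q a T    c c a a a a $    expand T → c a
  4  $ Q a a c  c c a a a a $    match c
  5  $ Q a a    c a a a a $      error: top is terminal a but lookahead is c

c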